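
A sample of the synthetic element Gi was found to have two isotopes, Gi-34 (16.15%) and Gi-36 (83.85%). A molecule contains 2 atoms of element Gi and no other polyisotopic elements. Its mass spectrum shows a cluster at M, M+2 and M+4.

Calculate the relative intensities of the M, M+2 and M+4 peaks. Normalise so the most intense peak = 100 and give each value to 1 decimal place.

Expanding (0.1615 + 0.8385)^2:
P(M) = 0.1615^2 = 0.026082
P(M+2) = 2 × 0.1615^1 × 0.8385^1 = 0.270835
P(M+4) = 0.8385^2 = 0.703082
The M+4 peak is largest (0.703082); scaling to 100 gives 3.7 : 38.5 : 100.0.

3.7 : 38.5 : 100.0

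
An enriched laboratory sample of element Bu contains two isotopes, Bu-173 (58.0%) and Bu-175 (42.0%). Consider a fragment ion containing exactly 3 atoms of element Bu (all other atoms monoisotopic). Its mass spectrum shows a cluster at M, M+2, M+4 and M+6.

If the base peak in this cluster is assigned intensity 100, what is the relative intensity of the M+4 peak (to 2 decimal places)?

72.41

Term probabilities: M 0.1951, M+2 0.4239, M+4 0.3069, M+6 0.0741. Base peak = M+2.
P(M+2) = C(3,1) × 0.580^2 × 0.420^1 = 3 × 0.3364 × 0.4200 = 0.423864 (base)
P(M+4) = C(3,2) × 0.580^1 × 0.420^2 = 3 × 0.5800 × 0.1764 = 0.306936
Relative intensity = 0.306936 / 0.423864 × 100 = 72.41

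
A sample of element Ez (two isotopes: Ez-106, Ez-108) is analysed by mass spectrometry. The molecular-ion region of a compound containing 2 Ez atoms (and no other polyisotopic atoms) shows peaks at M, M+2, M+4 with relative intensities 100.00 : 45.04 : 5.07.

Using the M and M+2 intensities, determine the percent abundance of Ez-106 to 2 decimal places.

Let p = fractional abundance of Ez-106. I(M+2)/I(M) = [C(2,1)·p^1·(1−p)] / p^2 = 2·(1−p)/p = 45.04/100.00 = 0.4504
(1−p)/p = 0.4504/2 = 0.2252  ⇒  p = 1/(1 + 0.2252) = 0.8162
Ez-106: 81.62%, Ez-108: 18.38%.

81.62%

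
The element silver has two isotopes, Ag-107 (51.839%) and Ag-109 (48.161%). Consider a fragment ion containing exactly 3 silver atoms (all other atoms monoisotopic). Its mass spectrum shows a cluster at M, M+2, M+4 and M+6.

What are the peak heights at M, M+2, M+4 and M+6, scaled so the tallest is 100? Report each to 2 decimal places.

35.88 : 100.00 : 92.90 : 28.77

The 3 Ag atoms are independent, so intensities follow the terms of (0.51839 + 0.48161)^3.
P(M) = 0.51839^3 = 0.139306
P(M+2) = 3 × 0.51839^2 × 0.48161^1 = 0.388267
P(M+4) = 3 × 0.51839^1 × 0.48161^2 = 0.360719
P(M+6) = 0.48161^3 = 0.111709
The M+2 peak is largest (0.388267); scaling to 100 gives 35.88 : 100.00 : 92.90 : 28.77.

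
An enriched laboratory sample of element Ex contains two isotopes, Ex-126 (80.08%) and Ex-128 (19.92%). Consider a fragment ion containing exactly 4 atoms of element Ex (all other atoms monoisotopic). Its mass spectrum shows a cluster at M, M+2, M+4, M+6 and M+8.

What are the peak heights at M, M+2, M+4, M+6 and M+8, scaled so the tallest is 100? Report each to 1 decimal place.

Expanding (0.8008 + 0.1992)^4:
P(M) = 0.8008^4 = 0.411241
P(M+2) = 4 × 0.8008^3 × 0.1992^1 = 0.409187
P(M+4) = 6 × 0.8008^2 × 0.1992^2 = 0.152679
P(M+6) = 4 × 0.8008^1 × 0.1992^3 = 0.025319
P(M+8) = 0.1992^4 = 0.001575
The M peak is largest (0.411241); scaling to 100 gives 100.0 : 99.5 : 37.1 : 6.2 : 0.4.

100.0 : 99.5 : 37.1 : 6.2 : 0.4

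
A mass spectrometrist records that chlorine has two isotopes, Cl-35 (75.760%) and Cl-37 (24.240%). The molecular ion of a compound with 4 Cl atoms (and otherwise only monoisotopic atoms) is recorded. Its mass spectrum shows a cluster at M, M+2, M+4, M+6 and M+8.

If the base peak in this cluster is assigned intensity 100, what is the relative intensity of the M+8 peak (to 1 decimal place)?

0.8

Term probabilities: M 0.3294, M+2 0.4216, M+4 0.2023, M+6 0.0432, M+8 0.0035. Base peak = M+2.
P(M+2) = C(4,1) × 0.75760^3 × 0.24240^1 = 4 × 0.4348304 × 0.2424 = 0.421612 (base)
P(M+8) = C(4,4) × 0.75760^0 × 0.24240^4 = 1 × 1.0000 × 0.00345247 = 0.003452
Relative intensity = 0.003452 / 0.421612 × 100 = 0.8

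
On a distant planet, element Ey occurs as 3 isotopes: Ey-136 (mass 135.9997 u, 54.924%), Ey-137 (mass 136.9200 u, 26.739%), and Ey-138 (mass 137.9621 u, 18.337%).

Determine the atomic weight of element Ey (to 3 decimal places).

136.606 u

Ar = Σ fᵢ·mᵢ = 0.54924 × 135.9997 + 0.26739 × 136.9200 + 0.18337 × 137.9621
= 74.69648 + 36.61104 + 25.29811 = 136.60563 u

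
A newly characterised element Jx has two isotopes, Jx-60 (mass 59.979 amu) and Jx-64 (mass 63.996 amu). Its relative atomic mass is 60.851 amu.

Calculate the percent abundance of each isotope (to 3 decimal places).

Jx-60: 78.292%, Jx-64: 21.708%

With x = fraction of Jx-60 (so Jx-64 is 1 − x):
59.979·x + 63.996·(1 − x) = 60.851
(59.979 − 63.996)·x = 60.851 − 63.996
x = -3.145 / -4.017 = 0.78292 → 78.292% Jx-60, 21.708% Jx-64.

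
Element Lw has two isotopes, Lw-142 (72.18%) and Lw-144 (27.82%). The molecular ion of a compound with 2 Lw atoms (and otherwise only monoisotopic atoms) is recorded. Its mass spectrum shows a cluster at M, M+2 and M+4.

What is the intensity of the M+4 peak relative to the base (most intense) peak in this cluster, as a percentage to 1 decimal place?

14.9%

(0.7218 + 0.2782)^2 gives M 0.5210, M+2 0.4016, M+4 0.0774; the largest is M.
P(M) = C(2,0) × 0.7218^2 × 0.2782^0 = 1 × 0.52099524 × 1.0000 = 0.520995 (base)
P(M+4) = C(2,2) × 0.7218^0 × 0.2782^2 = 1 × 1.0000 × 0.07739524 = 0.077395
Relative intensity = 0.077395 / 0.520995 × 100 = 14.9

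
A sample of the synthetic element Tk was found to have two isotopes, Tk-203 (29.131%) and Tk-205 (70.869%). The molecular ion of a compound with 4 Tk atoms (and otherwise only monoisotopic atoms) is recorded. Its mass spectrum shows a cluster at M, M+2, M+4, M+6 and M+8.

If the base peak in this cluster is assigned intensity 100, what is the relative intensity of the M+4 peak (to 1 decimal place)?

61.7

Term probabilities: M 0.0072, M+2 0.0701, M+4 0.2557, M+6 0.4147, M+8 0.2522. Base peak = M+6.
P(M+6) = C(4,3) × 0.29131^1 × 0.70869^3 = 4 × 0.29131 × 0.35593354 = 0.414748 (base)
P(M+4) = C(4,2) × 0.29131^2 × 0.70869^2 = 6 × 0.08486152 × 0.50224152 = 0.255726
Relative intensity = 0.255726 / 0.414748 × 100 = 61.7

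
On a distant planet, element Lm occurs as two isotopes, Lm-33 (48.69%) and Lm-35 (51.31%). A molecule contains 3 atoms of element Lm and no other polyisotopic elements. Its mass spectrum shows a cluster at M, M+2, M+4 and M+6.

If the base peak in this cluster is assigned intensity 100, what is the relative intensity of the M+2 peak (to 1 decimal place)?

94.9

(0.4869 + 0.5131)^3 gives M 0.1154, M+2 0.3649, M+4 0.3846, M+6 0.1351; the largest is M+4.
P(M+4) = C(3,2) × 0.4869^1 × 0.5131^2 = 3 × 0.4869 × 0.26327161 = 0.384561 (base)
P(M+2) = C(3,1) × 0.4869^2 × 0.5131^1 = 3 × 0.23707161 × 0.5131 = 0.364924
Relative intensity = 0.364924 / 0.384561 × 100 = 94.9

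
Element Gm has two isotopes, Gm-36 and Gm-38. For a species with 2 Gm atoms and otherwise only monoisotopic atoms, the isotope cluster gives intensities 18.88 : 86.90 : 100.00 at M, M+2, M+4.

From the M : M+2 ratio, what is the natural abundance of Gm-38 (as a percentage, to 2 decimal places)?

Write p for the Gm-36 fraction. I(M+2)/I(M) = [C(2,1)·p^1·(1−p)] / p^2 = 2·(1−p)/p = 86.90/18.88 = 4.6028
(1−p)/p = 4.6028/2 = 2.3014  ⇒  p = 1/(1 + 2.3014) = 0.3029
Gm-36: 30.29%, Gm-38: 69.71%.

69.71%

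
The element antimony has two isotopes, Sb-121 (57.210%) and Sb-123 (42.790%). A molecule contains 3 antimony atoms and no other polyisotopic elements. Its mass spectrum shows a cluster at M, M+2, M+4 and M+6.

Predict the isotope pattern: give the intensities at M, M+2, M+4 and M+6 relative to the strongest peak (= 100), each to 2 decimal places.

Expanding (0.57210 + 0.42790)^3:
P(M) = 0.57210^3 = 0.187247
P(M+2) = 3 × 0.57210^2 × 0.42790^1 = 0.420153
P(M+4) = 3 × 0.57210^1 × 0.42790^2 = 0.314252
P(M+6) = 0.42790^3 = 0.078348
The M+2 peak is largest (0.420153); scaling to 100 gives 44.57 : 100.00 : 74.79 : 18.65.

44.57 : 100.00 : 74.79 : 18.65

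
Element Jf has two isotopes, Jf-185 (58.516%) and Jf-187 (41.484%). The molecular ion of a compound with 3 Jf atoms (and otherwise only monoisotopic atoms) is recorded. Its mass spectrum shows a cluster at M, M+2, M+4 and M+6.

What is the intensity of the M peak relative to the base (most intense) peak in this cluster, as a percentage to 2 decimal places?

47.02%

(0.58516 + 0.41484)^3 gives M 0.2004, M+2 0.4261, M+4 0.3021, M+6 0.0714; the largest is M+2.
P(M+2) = C(3,1) × 0.58516^2 × 0.41484^1 = 3 × 0.34241223 × 0.41484 = 0.426139 (base)
P(M) = C(3,0) × 0.58516^3 × 0.41484^0 = 1 × 0.20036594 × 1.0000 = 0.200366
Relative intensity = 0.200366 / 0.426139 × 100 = 47.02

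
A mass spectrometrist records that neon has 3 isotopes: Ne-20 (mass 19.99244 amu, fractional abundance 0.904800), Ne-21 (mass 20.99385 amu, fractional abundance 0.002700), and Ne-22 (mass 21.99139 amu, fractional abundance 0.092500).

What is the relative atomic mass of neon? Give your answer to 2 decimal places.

Average mass = Σ (abundance × isotope mass) = 0.904800 × 19.99244 + 0.002700 × 20.99385 + 0.092500 × 21.99139
= 18.089160 + 0.056683 + 2.034204 = 20.180047 amu

20.18 amu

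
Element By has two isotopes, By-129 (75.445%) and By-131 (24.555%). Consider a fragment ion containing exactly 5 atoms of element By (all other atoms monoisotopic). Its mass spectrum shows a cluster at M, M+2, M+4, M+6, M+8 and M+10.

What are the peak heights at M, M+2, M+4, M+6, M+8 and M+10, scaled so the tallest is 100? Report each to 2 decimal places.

Each By atom is independently By-129 (p = 0.75445) or By-131 (q = 0.24555); the cluster is the binomial expansion (p + q)^5.
P(M) = 0.75445^5 = 0.244429
P(M+2) = 5 × 0.75445^4 × 0.24555^1 = 0.397770
P(M+4) = 10 × 0.75445^3 × 0.24555^2 = 0.258923
P(M+6) = 10 × 0.75445^2 × 0.24555^3 = 0.084272
P(M+8) = 5 × 0.75445^1 × 0.24555^4 = 0.013714
P(M+10) = 0.24555^5 = 0.000893
The M+2 peak is largest (0.397770); scaling to 100 gives 61.45 : 100.00 : 65.09 : 21.19 : 3.45 : 0.22.

61.45 : 100.00 : 65.09 : 21.19 : 3.45 : 0.22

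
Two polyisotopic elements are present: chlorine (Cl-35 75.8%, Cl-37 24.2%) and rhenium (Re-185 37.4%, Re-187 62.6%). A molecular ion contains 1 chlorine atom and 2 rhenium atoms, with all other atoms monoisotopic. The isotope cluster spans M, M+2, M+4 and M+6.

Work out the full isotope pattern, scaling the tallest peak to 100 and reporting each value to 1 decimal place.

Chlorine pattern (n=1): 0.7580 : 0.2420
Rhenium pattern (n=2): 0.139876 : 0.468248 : 0.391876
Convolve the two distributions (both contribute in 2-u steps):
  M: 0.7580×0.139876 = 0.106026
  M+2: 0.7580×0.468248 + 0.2420×0.139876 = 0.388782
  M+4: 0.7580×0.391876 + 0.2420×0.468248 = 0.410358
  M+6: 0.2420×0.391876 = 0.094834
Scale to base peak (0.410358) = 100: 25.8 : 94.7 : 100.0 : 23.1

25.8 : 94.7 : 100.0 : 23.1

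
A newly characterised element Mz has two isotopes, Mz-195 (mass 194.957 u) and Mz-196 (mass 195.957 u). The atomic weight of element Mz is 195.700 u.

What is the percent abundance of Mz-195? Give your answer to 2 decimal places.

Writing the weighted mean with unknown fraction x of Mz-195:
194.957·x + 195.957·(1 − x) = 195.700
(194.957 − 195.957)·x = 195.700 − 195.957
x = -0.257 / -1.000 = 0.25700 → 25.70% Mz-195, 74.30% Mz-196.

25.70%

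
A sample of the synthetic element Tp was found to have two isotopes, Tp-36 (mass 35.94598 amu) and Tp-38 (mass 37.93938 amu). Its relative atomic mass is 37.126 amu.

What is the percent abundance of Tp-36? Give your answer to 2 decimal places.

40.80%

With x = fraction of Tp-36 (so Tp-38 is 1 − x):
35.94598·x + 37.93938·(1 − x) = 37.126
(35.94598 − 37.93938)·x = 37.126 − 37.93938
x = -0.81338 / -1.99340 = 0.40804 → 40.80% Tp-36, 59.20% Tp-38.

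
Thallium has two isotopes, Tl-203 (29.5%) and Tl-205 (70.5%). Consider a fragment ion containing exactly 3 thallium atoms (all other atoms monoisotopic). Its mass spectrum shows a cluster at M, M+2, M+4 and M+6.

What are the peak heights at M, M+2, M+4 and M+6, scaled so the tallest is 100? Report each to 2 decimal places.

Each Tl atom is independently Tl-203 (p = 0.295) or Tl-205 (q = 0.705); the cluster is the binomial expansion (p + q)^3.
P(M) = 0.295^3 = 0.025672
P(M+2) = 3 × 0.295^2 × 0.705^1 = 0.184058
P(M+4) = 3 × 0.295^1 × 0.705^2 = 0.439867
P(M+6) = 0.705^3 = 0.350403
The M+4 peak is largest (0.439867); scaling to 100 gives 5.84 : 41.84 : 100.00 : 79.66.

5.84 : 41.84 : 100.00 : 79.66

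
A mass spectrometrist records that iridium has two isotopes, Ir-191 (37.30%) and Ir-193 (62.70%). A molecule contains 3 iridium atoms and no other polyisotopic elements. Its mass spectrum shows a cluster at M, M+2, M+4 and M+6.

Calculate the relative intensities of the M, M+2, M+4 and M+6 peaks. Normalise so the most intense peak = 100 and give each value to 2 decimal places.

11.80 : 59.49 : 100.00 : 56.03

Expanding (0.3730 + 0.6270)^3:
P(M) = 0.3730^3 = 0.051895
P(M+2) = 3 × 0.3730^2 × 0.6270^1 = 0.261702
P(M+4) = 3 × 0.3730^1 × 0.6270^2 = 0.439911
P(M+6) = 0.6270^3 = 0.246492
The M+4 peak is largest (0.439911); scaling to 100 gives 11.80 : 59.49 : 100.00 : 56.03.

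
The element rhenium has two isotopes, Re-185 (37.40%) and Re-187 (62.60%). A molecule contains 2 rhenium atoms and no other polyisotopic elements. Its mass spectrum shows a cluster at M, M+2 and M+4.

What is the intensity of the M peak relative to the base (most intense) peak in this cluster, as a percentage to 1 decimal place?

29.9%

Term probabilities: M 0.1399, M+2 0.4682, M+4 0.3919. Base peak = M+2.
P(M+2) = C(2,1) × 0.3740^1 × 0.6260^1 = 2 × 0.3740 × 0.6260 = 0.468248 (base)
P(M) = C(2,0) × 0.3740^2 × 0.6260^0 = 1 × 0.139876 × 1.0000 = 0.139876
Relative intensity = 0.139876 / 0.468248 × 100 = 29.9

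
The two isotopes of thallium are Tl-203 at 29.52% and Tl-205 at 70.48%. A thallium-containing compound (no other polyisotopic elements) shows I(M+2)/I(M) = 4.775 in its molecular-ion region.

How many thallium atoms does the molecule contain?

For n independent Tl atoms, I(M+2)/I(M) = n · (abundance Tl-205) / (abundance Tl-203) = n · 0.7048/0.2952.
n = 4.775 × 0.2952/0.7048 = 2.00 ≈ 2

2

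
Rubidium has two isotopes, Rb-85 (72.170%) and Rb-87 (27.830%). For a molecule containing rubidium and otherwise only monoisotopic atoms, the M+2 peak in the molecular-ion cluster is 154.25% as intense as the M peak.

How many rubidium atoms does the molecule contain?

4

The M+2/M ratio from n Rb atoms is n · q/p = n · 0.27830/0.72170.
n = 1.5425 × 0.72170/0.27830 = 4.00 ≈ 4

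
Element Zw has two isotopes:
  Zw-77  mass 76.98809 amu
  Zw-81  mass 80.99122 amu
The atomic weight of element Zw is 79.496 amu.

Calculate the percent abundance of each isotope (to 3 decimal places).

Writing the weighted mean with unknown fraction x of Zw-77:
76.98809·x + 80.99122·(1 − x) = 79.496
(76.98809 − 80.99122)·x = 79.496 − 80.99122
x = -1.49522 / -4.00313 = 0.37351 → 37.351% Zw-77, 62.649% Zw-81.

Zw-77: 37.351%, Zw-81: 62.649%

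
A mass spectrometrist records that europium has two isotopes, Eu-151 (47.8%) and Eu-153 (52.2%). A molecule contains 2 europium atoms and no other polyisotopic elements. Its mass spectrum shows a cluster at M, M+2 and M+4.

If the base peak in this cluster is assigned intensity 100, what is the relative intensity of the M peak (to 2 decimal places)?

45.79

Term probabilities: M 0.2285, M+2 0.4990, M+4 0.2725. Base peak = M+2.
P(M+2) = C(2,1) × 0.478^1 × 0.522^1 = 2 × 0.4780 × 0.5220 = 0.499032 (base)
P(M) = C(2,0) × 0.478^2 × 0.522^0 = 1 × 0.228484 × 1.0000 = 0.228484
Relative intensity = 0.228484 / 0.499032 × 100 = 45.79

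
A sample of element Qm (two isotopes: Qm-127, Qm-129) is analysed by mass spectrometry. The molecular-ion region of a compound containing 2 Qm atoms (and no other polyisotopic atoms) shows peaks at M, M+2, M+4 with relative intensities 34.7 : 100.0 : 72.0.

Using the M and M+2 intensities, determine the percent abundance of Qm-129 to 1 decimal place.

59.0%

Let p = fractional abundance of Qm-127. I(M+2)/I(M) = [C(2,1)·p^1·(1−p)] / p^2 = 2·(1−p)/p = 100.0/34.7 = 2.8818
(1−p)/p = 2.8818/2 = 1.4409  ⇒  p = 1/(1 + 1.4409) = 0.4097
Qm-127: 41.0%, Qm-129: 59.0%.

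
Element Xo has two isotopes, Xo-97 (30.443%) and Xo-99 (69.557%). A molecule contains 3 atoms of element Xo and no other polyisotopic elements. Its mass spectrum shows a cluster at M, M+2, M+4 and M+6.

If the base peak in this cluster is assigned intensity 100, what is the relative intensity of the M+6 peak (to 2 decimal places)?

76.16

(0.30443 + 0.69557)^3 gives M 0.0282, M+2 0.1934, M+4 0.4419, M+6 0.3365; the largest is M+4.
P(M+4) = C(3,2) × 0.30443^1 × 0.69557^2 = 3 × 0.30443 × 0.48381762 = 0.441866 (base)
P(M+6) = C(3,3) × 0.30443^0 × 0.69557^3 = 1 × 1.0000 × 0.33652903 = 0.336529
Relative intensity = 0.336529 / 0.441866 × 100 = 76.16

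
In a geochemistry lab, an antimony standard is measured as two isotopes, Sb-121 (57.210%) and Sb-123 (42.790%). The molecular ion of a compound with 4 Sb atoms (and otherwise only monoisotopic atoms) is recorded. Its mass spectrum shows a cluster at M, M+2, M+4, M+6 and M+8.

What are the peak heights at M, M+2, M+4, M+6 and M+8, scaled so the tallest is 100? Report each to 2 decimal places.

29.79 : 89.13 : 100.00 : 49.86 : 9.32

The 4 Sb atoms are independent, so intensities follow the terms of (0.57210 + 0.42790)^4.
P(M) = 0.57210^4 = 0.107124
P(M+2) = 4 × 0.57210^3 × 0.42790^1 = 0.320493
P(M+4) = 6 × 0.57210^2 × 0.42790^2 = 0.359567
P(M+6) = 4 × 0.57210^1 × 0.42790^3 = 0.179291
P(M+8) = 0.42790^4 = 0.033525
The M+4 peak is largest (0.359567); scaling to 100 gives 29.79 : 89.13 : 100.00 : 49.86 : 9.32.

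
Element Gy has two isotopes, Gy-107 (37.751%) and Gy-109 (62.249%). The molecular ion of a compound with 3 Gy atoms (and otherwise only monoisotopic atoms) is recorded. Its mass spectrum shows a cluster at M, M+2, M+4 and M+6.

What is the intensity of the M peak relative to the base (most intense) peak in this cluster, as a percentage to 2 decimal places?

Binomial terms of (0.37751 + 0.62249)^3: M 0.0538, M+2 0.2661, M+4 0.4388, M+6 0.2412 → M+4 is the base peak.
P(M+4) = C(3,2) × 0.37751^1 × 0.62249^2 = 3 × 0.37751 × 0.3874938 = 0.438848 (base)
P(M) = C(3,0) × 0.37751^3 × 0.62249^0 = 1 × 0.05380038 × 1.0000 = 0.053800
Relative intensity = 0.053800 / 0.438848 × 100 = 12.26

12.26%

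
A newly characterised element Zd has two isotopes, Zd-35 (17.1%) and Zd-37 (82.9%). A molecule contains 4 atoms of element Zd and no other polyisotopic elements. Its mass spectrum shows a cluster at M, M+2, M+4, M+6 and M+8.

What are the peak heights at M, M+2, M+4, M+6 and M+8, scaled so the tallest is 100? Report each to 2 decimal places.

0.18 : 3.51 : 25.53 : 82.51 : 100.00

Expanding (0.171 + 0.829)^4:
P(M) = 0.171^4 = 0.000855
P(M+2) = 4 × 0.171^3 × 0.829^1 = 0.016581
P(M+4) = 6 × 0.171^2 × 0.829^2 = 0.120574
P(M+6) = 4 × 0.171^1 × 0.829^3 = 0.389690
P(M+8) = 0.829^4 = 0.472300
The M+8 peak is largest (0.472300); scaling to 100 gives 0.18 : 3.51 : 25.53 : 82.51 : 100.00.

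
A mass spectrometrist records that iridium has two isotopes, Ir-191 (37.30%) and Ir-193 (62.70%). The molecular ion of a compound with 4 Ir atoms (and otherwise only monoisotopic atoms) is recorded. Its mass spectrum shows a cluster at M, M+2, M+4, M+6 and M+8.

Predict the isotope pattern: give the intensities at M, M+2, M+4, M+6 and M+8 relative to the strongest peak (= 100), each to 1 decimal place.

Expanding (0.3730 + 0.6270)^4:
P(M) = 0.3730^4 = 0.019357
P(M+2) = 4 × 0.3730^3 × 0.6270^1 = 0.130153
P(M+4) = 6 × 0.3730^2 × 0.6270^2 = 0.328174
P(M+6) = 4 × 0.3730^1 × 0.6270^3 = 0.367766
P(M+8) = 0.6270^4 = 0.154550
The M+6 peak is largest (0.367766); scaling to 100 gives 5.3 : 35.4 : 89.2 : 100.0 : 42.0.

5.3 : 35.4 : 89.2 : 100.0 : 42.0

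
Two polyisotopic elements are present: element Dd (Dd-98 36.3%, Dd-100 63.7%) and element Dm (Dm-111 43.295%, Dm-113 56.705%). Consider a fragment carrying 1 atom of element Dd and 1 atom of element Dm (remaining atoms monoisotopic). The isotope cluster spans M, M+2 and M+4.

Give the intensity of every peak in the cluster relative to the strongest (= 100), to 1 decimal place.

Element Dd pattern (n=1): 0.3630 : 0.6370
Element Dm pattern (n=1): 0.43295 : 0.56705
Convolve the two distributions (both contribute in 2-u steps):
  M: 0.3630×0.43295 = 0.157161
  M+2: 0.3630×0.56705 + 0.6370×0.43295 = 0.481628
  M+4: 0.6370×0.56705 = 0.361211
Scale to base peak (0.481628) = 100: 32.6 : 100.0 : 75.0

32.6 : 100.0 : 75.0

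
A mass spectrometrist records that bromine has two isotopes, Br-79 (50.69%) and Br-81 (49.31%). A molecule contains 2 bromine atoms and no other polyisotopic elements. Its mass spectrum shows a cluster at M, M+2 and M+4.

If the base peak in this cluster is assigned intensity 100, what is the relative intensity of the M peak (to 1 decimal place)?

51.4

Binomial terms of (0.5069 + 0.4931)^2: M 0.2569, M+2 0.4999, M+4 0.2431 → M+2 is the base peak.
P(M+2) = C(2,1) × 0.5069^1 × 0.4931^1 = 2 × 0.5069 × 0.4931 = 0.499905 (base)
P(M) = C(2,0) × 0.5069^2 × 0.4931^0 = 1 × 0.25694761 × 1.0000 = 0.256948
Relative intensity = 0.256948 / 0.499905 × 100 = 51.4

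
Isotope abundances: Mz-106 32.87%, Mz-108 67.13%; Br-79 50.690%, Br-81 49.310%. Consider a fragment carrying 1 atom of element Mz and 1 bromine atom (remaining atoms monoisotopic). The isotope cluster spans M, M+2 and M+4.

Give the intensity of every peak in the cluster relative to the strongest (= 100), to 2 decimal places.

33.17 : 100.00 : 65.89

Element Mz pattern (n=1): 0.3287 : 0.6713
Bromine pattern (n=1): 0.5069 : 0.4931
Convolve the two distributions (both contribute in 2-u steps):
  M: 0.3287×0.5069 = 0.166618
  M+2: 0.3287×0.4931 + 0.6713×0.5069 = 0.502364
  M+4: 0.6713×0.4931 = 0.331018
Scale to base peak (0.502364) = 100: 33.17 : 100.00 : 65.89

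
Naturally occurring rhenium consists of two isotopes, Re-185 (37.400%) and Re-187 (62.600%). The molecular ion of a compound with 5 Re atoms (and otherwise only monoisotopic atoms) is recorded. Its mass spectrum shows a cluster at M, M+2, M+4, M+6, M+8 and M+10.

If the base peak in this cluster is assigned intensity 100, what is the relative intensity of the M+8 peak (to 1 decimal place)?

83.7

(0.37400 + 0.62600)^5 gives M 0.0073, M+2 0.0612, M+4 0.2050, M+6 0.3431, M+8 0.2872, M+10 0.0961; the largest is M+6.
P(M+6) = C(5,3) × 0.37400^2 × 0.62600^3 = 10 × 0.139876 × 0.24531438 = 0.343136 (base)
P(M+8) = C(5,4) × 0.37400^1 × 0.62600^4 = 5 × 0.3740 × 0.1535668 = 0.287170
Relative intensity = 0.287170 / 0.343136 × 100 = 83.7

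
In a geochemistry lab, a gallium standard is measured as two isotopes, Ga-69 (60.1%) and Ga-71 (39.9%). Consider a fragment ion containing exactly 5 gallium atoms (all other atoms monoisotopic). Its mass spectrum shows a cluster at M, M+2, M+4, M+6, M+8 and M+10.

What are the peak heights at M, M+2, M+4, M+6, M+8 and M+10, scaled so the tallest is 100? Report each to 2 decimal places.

22.69 : 75.31 : 100.00 : 66.39 : 22.04 : 2.93

The 5 Ga atoms are independent, so intensities follow the terms of (0.601 + 0.399)^5.
P(M) = 0.601^5 = 0.078410
P(M+2) = 5 × 0.601^4 × 0.399^1 = 0.260280
P(M+4) = 10 × 0.601^3 × 0.399^2 = 0.345596
P(M+6) = 10 × 0.601^2 × 0.399^3 = 0.229439
P(M+8) = 5 × 0.601^1 × 0.399^4 = 0.076162
P(M+10) = 0.399^5 = 0.010113
The M+4 peak is largest (0.345596); scaling to 100 gives 22.69 : 75.31 : 100.00 : 66.39 : 22.04 : 2.93.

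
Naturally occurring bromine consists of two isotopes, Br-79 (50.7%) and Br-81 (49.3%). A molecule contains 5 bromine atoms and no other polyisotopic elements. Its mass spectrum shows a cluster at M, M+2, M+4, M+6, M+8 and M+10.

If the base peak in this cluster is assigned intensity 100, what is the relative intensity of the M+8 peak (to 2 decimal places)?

(0.507 + 0.493)^5 gives M 0.0335, M+2 0.1629, M+4 0.3168, M+6 0.3080, M+8 0.1497, M+10 0.0291; the largest is M+4.
P(M+4) = C(5,2) × 0.507^3 × 0.493^2 = 10 × 0.13032384 × 0.243049 = 0.316751 (base)
P(M+8) = C(5,4) × 0.507^1 × 0.493^4 = 5 × 0.5070 × 0.05907282 = 0.149750
Relative intensity = 0.149750 / 0.316751 × 100 = 47.28

47.28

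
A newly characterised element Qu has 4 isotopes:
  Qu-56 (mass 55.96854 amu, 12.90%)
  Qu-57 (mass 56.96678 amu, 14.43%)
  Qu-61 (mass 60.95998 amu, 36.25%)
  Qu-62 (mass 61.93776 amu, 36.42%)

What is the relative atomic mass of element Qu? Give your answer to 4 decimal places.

60.0960 amu

Ar = Σ fᵢ·mᵢ = 0.1290 × 55.96854 + 0.1443 × 56.96678 + 0.3625 × 60.95998 + 0.3642 × 61.93776
= 7.219942 + 8.220306 + 22.097993 + 22.557732 = 60.095973 amu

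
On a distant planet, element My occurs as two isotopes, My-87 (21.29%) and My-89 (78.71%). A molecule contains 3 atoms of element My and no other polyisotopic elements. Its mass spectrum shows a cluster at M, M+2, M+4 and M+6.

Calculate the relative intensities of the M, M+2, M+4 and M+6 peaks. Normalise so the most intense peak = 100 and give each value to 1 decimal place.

2.0 : 21.9 : 81.1 : 100.0

The 3 My atoms are independent, so intensities follow the terms of (0.2129 + 0.7871)^3.
P(M) = 0.2129^3 = 0.009650
P(M+2) = 3 × 0.2129^2 × 0.7871^1 = 0.107029
P(M+4) = 3 × 0.2129^1 × 0.7871^2 = 0.395692
P(M+6) = 0.7871^3 = 0.487629
The M+6 peak is largest (0.487629); scaling to 100 gives 2.0 : 21.9 : 81.1 : 100.0.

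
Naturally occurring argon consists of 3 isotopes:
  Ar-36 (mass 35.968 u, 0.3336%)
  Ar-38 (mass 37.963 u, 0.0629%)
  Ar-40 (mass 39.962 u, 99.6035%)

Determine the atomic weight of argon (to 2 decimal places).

39.95 u

Ar = Σ fᵢ·mᵢ = 0.003336 × 35.968 + 0.000629 × 37.963 + 0.996035 × 39.962
= 0.1200 + 0.0239 + 39.8036 = 39.9475 u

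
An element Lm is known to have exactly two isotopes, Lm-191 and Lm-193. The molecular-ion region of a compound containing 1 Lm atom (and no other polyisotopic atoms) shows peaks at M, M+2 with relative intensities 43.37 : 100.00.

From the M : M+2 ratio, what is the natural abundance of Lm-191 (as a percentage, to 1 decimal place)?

30.3%

Write p for the Lm-191 fraction. I(M+2)/I(M) = [C(1,1)·p^0·(1−p)] / p^1 = 1·(1−p)/p = 100.00/43.37 = 2.3057
(1−p)/p = 2.3057/1 = 2.3057  ⇒  p = 1/(1 + 2.3057) = 0.3025
Lm-191: 30.3%, Lm-193: 69.7%.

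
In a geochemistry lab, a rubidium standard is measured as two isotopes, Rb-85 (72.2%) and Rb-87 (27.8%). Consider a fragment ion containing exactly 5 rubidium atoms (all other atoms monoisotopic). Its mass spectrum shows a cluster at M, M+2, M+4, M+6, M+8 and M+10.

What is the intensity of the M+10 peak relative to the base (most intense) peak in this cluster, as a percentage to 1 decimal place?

0.4%

(0.722 + 0.278)^5 gives M 0.1962, M+2 0.3777, M+4 0.2909, M+6 0.1120, M+8 0.0216, M+10 0.0017; the largest is M+2.
P(M+2) = C(5,1) × 0.722^4 × 0.278^1 = 5 × 0.27173701 × 0.2780 = 0.377714 (base)
P(M+10) = C(5,5) × 0.722^0 × 0.278^5 = 1 × 1.0000 × 0.00166044 = 0.001660
Relative intensity = 0.001660 / 0.377714 × 100 = 0.4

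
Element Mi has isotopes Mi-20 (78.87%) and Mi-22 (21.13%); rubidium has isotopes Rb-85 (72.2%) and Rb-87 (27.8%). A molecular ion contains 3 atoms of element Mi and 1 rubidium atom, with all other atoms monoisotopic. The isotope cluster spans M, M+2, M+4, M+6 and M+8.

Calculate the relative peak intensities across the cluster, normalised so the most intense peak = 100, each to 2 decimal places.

84.12 : 100.00 : 44.15 : 8.59 : 0.62

Element Mi pattern (n=3): 0.49060901 : 0.39431603 : 0.1056409 : 0.00943406
Rubidium pattern (n=1): 0.7220 : 0.2780
Convolve the two distributions (both contribute in 2-u steps):
  M: 0.49060901×0.7220 = 0.354220
  M+2: 0.49060901×0.2780 + 0.39431603×0.7220 = 0.421085
  M+4: 0.39431603×0.2780 + 0.1056409×0.7220 = 0.185893
  M+6: 0.1056409×0.2780 + 0.00943406×0.7220 = 0.036180
  M+8: 0.00943406×0.2780 = 0.002623
Scale to base peak (0.421085) = 100: 84.12 : 100.00 : 44.15 : 8.59 : 0.62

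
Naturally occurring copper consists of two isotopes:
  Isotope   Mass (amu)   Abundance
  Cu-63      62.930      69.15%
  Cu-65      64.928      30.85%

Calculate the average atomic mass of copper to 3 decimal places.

Average mass = Σ (abundance × isotope mass) = 0.6915 × 62.930 + 0.3085 × 64.928
= 43.5161 + 20.0303 = 63.5464 amu

63.546 amu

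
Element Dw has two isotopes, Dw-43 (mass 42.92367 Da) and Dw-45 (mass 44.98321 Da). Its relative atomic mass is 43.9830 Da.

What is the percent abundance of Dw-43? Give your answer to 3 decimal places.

48.565%

Let x be the fractional abundance of Dw-43; then Dw-45 has abundance 1 − x.
42.92367·x + 44.98321·(1 − x) = 43.9830
(42.92367 − 44.98321)·x = 43.9830 − 44.98321
x = -1.00021 / -2.05954 = 0.48565 → 48.565% Dw-43, 51.435% Dw-45.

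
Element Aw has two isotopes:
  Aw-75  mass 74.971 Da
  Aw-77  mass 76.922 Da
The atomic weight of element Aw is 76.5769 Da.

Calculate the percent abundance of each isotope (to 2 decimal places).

Aw-75: 17.69%, Aw-77: 82.31%

Let x be the fractional abundance of Aw-75; then Aw-77 has abundance 1 − x.
74.971·x + 76.922·(1 − x) = 76.5769
(74.971 − 76.922)·x = 76.5769 − 76.922
x = -0.3451 / -1.951 = 0.17688 → 17.69% Aw-75, 82.31% Aw-77.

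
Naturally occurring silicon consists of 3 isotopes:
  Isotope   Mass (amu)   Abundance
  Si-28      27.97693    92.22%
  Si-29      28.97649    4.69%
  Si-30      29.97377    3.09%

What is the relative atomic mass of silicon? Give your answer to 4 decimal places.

Average mass = Σ (abundance × isotope mass) = 0.9222 × 27.97693 + 0.0469 × 28.97649 + 0.0309 × 29.97377
= 25.800325 + 1.358997 + 0.926189 = 28.085511 amu

28.0855 amu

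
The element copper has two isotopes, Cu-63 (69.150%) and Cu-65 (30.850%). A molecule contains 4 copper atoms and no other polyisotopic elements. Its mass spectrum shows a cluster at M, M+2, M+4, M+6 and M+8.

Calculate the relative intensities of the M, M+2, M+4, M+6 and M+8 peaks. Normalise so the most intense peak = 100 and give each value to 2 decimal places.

56.04 : 100.00 : 66.92 : 19.90 : 2.22

The 4 Cu atoms are independent, so intensities follow the terms of (0.69150 + 0.30850)^4.
P(M) = 0.69150^4 = 0.228649
P(M+2) = 4 × 0.69150^3 × 0.30850^1 = 0.408030
P(M+4) = 6 × 0.69150^2 × 0.30850^2 = 0.273052
P(M+6) = 4 × 0.69150^1 × 0.30850^3 = 0.081212
P(M+8) = 0.30850^4 = 0.009058
The M+2 peak is largest (0.408030); scaling to 100 gives 56.04 : 100.00 : 66.92 : 19.90 : 2.22.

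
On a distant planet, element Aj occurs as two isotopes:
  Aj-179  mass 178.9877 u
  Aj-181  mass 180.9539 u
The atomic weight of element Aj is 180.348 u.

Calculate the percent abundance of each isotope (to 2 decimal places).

Writing the weighted mean with unknown fraction x of Aj-179:
178.9877·x + 180.9539·(1 − x) = 180.348
(178.9877 − 180.9539)·x = 180.348 − 180.9539
x = -0.6059 / -1.9662 = 0.30816 → 30.82% Aj-179, 69.18% Aj-181.

Aj-179: 30.82%, Aj-181: 69.18%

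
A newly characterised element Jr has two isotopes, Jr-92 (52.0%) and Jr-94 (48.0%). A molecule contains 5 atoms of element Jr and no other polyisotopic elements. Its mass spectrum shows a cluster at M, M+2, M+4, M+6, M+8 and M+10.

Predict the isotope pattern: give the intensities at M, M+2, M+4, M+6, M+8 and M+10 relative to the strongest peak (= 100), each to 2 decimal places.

11.74 : 54.17 : 100.00 : 92.31 : 42.60 : 7.87

Each Jr atom is independently Jr-92 (p = 0.520) or Jr-94 (q = 0.480); the cluster is the binomial expansion (p + q)^5.
P(M) = 0.520^5 = 0.038020
P(M+2) = 5 × 0.520^4 × 0.480^1 = 0.175479
P(M+4) = 10 × 0.520^3 × 0.480^2 = 0.323961
P(M+6) = 10 × 0.520^2 × 0.480^3 = 0.299041
P(M+8) = 5 × 0.520^1 × 0.480^4 = 0.138019
P(M+10) = 0.480^5 = 0.025480
The M+4 peak is largest (0.323961); scaling to 100 gives 11.74 : 54.17 : 100.00 : 92.31 : 42.60 : 7.87.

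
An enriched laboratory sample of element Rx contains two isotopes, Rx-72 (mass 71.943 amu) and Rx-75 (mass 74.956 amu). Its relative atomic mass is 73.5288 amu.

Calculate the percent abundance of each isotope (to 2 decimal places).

Rx-72: 47.37%, Rx-75: 52.63%

With x = fraction of Rx-72 (so Rx-75 is 1 − x):
71.943·x + 74.956·(1 − x) = 73.5288
(71.943 − 74.956)·x = 73.5288 − 74.956
x = -1.4272 / -3.013 = 0.47368 → 47.37% Rx-72, 52.63% Rx-75.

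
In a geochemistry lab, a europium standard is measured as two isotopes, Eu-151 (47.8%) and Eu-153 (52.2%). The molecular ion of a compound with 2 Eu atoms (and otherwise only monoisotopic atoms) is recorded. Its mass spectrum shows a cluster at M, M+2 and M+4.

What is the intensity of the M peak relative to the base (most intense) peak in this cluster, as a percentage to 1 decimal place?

45.8%

(0.478 + 0.522)^2 gives M 0.2285, M+2 0.4990, M+4 0.2725; the largest is M+2.
P(M+2) = C(2,1) × 0.478^1 × 0.522^1 = 2 × 0.4780 × 0.5220 = 0.499032 (base)
P(M) = C(2,0) × 0.478^2 × 0.522^0 = 1 × 0.228484 × 1.0000 = 0.228484
Relative intensity = 0.228484 / 0.499032 × 100 = 45.8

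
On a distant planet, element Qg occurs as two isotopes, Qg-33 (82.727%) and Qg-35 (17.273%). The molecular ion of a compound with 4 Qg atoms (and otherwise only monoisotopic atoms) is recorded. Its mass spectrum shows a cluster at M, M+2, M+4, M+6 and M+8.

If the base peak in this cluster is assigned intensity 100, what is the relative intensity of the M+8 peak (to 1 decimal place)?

Term probabilities: M 0.4684, M+2 0.3912, M+4 0.1225, M+6 0.0171, M+8 0.0009. Base peak = M.
P(M) = C(4,0) × 0.82727^4 × 0.17273^0 = 1 × 0.46837003 × 1.0000 = 0.468370 (base)
P(M+8) = C(4,4) × 0.82727^0 × 0.17273^4 = 1 × 1.0000 × 0.00089017 = 0.000890
Relative intensity = 0.000890 / 0.468370 × 100 = 0.2

0.2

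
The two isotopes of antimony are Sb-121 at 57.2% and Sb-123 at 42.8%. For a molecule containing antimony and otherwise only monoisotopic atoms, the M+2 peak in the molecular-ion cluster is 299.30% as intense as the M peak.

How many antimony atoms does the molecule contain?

4

For n independent Sb atoms, I(M+2)/I(M) = n · (abundance Sb-123) / (abundance Sb-121) = n · 0.428/0.572.
n = 2.9930 × 0.572/0.428 = 4.00 ≈ 4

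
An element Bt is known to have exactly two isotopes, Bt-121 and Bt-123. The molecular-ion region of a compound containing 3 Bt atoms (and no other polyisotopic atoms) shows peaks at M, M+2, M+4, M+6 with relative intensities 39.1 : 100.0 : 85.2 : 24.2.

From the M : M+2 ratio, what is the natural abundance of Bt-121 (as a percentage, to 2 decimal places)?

53.98%

If p is the fraction of Bt that is Bt-121, then I(M+2)/I(M) = [C(3,1)·p^2·(1−p)] / p^3 = 3·(1−p)/p = 100.0/39.1 = 2.5575
(1−p)/p = 2.5575/3 = 0.8525  ⇒  p = 1/(1 + 0.8525) = 0.5398
Bt-121: 53.98%, Bt-123: 46.02%.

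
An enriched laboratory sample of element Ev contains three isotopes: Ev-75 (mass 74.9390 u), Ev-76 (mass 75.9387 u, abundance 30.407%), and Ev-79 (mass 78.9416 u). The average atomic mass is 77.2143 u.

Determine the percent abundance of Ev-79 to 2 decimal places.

Let x and y be the fractions of Ev-75 and Ev-79. Then x + y = 1 − 0.30407 = 0.69593 and 74.9390x + 78.9416y = 77.2143 − 0.30407×75.9387 = 54.123619491.
Substituting: 74.9390x + 78.9416(0.69593 − x) = 54.123619491
(74.9390 − 78.9416)x = -0.814208197  ⇒  x = 0.20342, y = 0.49251
Ev-75: 20.34%, Ev-79: 49.25%.

49.25%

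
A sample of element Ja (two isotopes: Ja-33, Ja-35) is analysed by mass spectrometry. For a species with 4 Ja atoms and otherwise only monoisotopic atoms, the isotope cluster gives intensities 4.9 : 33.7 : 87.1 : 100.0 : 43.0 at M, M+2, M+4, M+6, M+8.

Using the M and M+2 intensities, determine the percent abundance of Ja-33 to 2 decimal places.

Let p = fractional abundance of Ja-33. I(M+2)/I(M) = [C(4,1)·p^3·(1−p)] / p^4 = 4·(1−p)/p = 33.7/4.9 = 6.8776
(1−p)/p = 6.8776/4 = 1.7194  ⇒  p = 1/(1 + 1.7194) = 0.3677
Ja-33: 36.77%, Ja-35: 63.23%.

36.77%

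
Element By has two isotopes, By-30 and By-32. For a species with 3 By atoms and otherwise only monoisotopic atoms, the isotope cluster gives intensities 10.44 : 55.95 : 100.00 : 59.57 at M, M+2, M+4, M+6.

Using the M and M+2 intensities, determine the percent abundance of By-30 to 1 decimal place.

If p is the fraction of By that is By-30, then I(M+2)/I(M) = [C(3,1)·p^2·(1−p)] / p^3 = 3·(1−p)/p = 55.95/10.44 = 5.3592
(1−p)/p = 5.3592/3 = 1.7864  ⇒  p = 1/(1 + 1.7864) = 0.3589
By-30: 35.9%, By-32: 64.1%.

35.9%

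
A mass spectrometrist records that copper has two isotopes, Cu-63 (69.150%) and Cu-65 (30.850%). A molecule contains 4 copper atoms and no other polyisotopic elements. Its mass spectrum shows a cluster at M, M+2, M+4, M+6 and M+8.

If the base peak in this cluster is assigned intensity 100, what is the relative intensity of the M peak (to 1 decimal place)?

56.0

Term probabilities: M 0.2286, M+2 0.4080, M+4 0.2731, M+6 0.0812, M+8 0.0091. Base peak = M+2.
P(M+2) = C(4,1) × 0.69150^3 × 0.30850^1 = 4 × 0.33065611 × 0.3085 = 0.408030 (base)
P(M) = C(4,0) × 0.69150^4 × 0.30850^0 = 1 × 0.2286487 × 1.0000 = 0.228649
Relative intensity = 0.228649 / 0.408030 × 100 = 56.0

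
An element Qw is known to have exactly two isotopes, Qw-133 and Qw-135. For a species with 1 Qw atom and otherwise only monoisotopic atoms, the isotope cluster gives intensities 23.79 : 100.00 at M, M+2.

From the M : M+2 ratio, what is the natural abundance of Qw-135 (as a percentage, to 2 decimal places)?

Write p for the Qw-133 fraction. I(M+2)/I(M) = [C(1,1)·p^0·(1−p)] / p^1 = 1·(1−p)/p = 100.00/23.79 = 4.2034
(1−p)/p = 4.2034/1 = 4.2034  ⇒  p = 1/(1 + 4.2034) = 0.1922
Qw-133: 19.22%, Qw-135: 80.78%.

80.78%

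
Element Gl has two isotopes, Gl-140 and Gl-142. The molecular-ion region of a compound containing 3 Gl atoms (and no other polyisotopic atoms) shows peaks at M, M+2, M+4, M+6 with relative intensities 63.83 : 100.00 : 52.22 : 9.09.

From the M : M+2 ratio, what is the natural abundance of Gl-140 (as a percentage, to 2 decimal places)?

65.69%

Let p = fractional abundance of Gl-140. I(M+2)/I(M) = [C(3,1)·p^2·(1−p)] / p^3 = 3·(1−p)/p = 100.00/63.83 = 1.5667
(1−p)/p = 1.5667/3 = 0.5222  ⇒  p = 1/(1 + 0.5222) = 0.6569
Gl-140: 65.69%, Gl-142: 34.31%.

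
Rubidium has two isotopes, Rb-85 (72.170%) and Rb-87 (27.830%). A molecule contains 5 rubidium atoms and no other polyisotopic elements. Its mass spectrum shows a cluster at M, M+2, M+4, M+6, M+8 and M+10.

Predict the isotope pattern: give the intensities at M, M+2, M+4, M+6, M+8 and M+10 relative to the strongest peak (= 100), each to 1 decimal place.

Expanding (0.72170 + 0.27830)^5:
P(M) = 0.72170^5 = 0.195787
P(M+2) = 5 × 0.72170^4 × 0.27830^1 = 0.377494
P(M+4) = 10 × 0.72170^3 × 0.27830^2 = 0.291136
P(M+6) = 10 × 0.72170^2 × 0.27830^3 = 0.112267
P(M+8) = 5 × 0.72170^1 × 0.27830^4 = 0.021646
P(M+10) = 0.27830^5 = 0.001669
The M+2 peak is largest (0.377494); scaling to 100 gives 51.9 : 100.0 : 77.1 : 29.7 : 5.7 : 0.4.

51.9 : 100.0 : 77.1 : 29.7 : 5.7 : 0.4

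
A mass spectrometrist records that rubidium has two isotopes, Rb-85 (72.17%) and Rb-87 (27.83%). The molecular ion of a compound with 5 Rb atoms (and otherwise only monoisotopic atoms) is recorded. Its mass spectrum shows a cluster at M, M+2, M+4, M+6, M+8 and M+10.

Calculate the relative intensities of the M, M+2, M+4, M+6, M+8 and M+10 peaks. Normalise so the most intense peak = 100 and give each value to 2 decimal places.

51.86 : 100.00 : 77.12 : 29.74 : 5.73 : 0.44

Each Rb atom is independently Rb-85 (p = 0.7217) or Rb-87 (q = 0.2783); the cluster is the binomial expansion (p + q)^5.
P(M) = 0.7217^5 = 0.195787
P(M+2) = 5 × 0.7217^4 × 0.2783^1 = 0.377494
P(M+4) = 10 × 0.7217^3 × 0.2783^2 = 0.291136
P(M+6) = 10 × 0.7217^2 × 0.2783^3 = 0.112267
P(M+8) = 5 × 0.7217^1 × 0.2783^4 = 0.021646
P(M+10) = 0.2783^5 = 0.001669
The M+2 peak is largest (0.377494); scaling to 100 gives 51.86 : 100.00 : 77.12 : 29.74 : 5.73 : 0.44.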